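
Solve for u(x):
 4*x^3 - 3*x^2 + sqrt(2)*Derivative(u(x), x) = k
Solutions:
 u(x) = C1 + sqrt(2)*k*x/2 - sqrt(2)*x^4/2 + sqrt(2)*x^3/2


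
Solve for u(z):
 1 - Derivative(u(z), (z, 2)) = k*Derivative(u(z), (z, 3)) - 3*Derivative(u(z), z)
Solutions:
 u(z) = C1 + C2*exp(z*(sqrt(12*k + 1) - 1)/(2*k)) + C3*exp(-z*(sqrt(12*k + 1) + 1)/(2*k)) - z/3


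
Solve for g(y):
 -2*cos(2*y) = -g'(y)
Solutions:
 g(y) = C1 + sin(2*y)


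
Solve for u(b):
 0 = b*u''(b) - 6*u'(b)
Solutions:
 u(b) = C1 + C2*b^7


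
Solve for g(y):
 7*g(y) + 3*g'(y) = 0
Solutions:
 g(y) = C1*exp(-7*y/3)


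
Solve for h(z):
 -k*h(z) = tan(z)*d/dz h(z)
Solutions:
 h(z) = C1*exp(-k*log(sin(z)))


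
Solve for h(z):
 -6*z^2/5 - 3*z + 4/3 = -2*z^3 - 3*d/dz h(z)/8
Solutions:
 h(z) = C1 - 4*z^4/3 + 16*z^3/15 + 4*z^2 - 32*z/9


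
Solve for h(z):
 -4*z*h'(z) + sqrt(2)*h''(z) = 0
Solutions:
 h(z) = C1 + C2*erfi(2^(1/4)*z)


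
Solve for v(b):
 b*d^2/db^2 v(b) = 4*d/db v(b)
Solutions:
 v(b) = C1 + C2*b^5


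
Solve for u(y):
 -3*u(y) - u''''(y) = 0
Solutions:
 u(y) = (C1*sin(sqrt(2)*3^(1/4)*y/2) + C2*cos(sqrt(2)*3^(1/4)*y/2))*exp(-sqrt(2)*3^(1/4)*y/2) + (C3*sin(sqrt(2)*3^(1/4)*y/2) + C4*cos(sqrt(2)*3^(1/4)*y/2))*exp(sqrt(2)*3^(1/4)*y/2)


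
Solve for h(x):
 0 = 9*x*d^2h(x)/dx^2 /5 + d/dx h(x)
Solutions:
 h(x) = C1 + C2*x^(4/9)


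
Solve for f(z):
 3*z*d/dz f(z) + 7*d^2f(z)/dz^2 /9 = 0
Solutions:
 f(z) = C1 + C2*erf(3*sqrt(42)*z/14)


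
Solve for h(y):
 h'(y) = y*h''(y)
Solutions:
 h(y) = C1 + C2*y^2


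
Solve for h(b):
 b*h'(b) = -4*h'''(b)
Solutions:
 h(b) = C1 + Integral(C2*airyai(-2^(1/3)*b/2) + C3*airybi(-2^(1/3)*b/2), b)


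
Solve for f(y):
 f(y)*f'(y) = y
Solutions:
 f(y) = -sqrt(C1 + y^2)
 f(y) = sqrt(C1 + y^2)


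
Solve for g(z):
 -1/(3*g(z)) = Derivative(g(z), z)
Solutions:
 g(z) = -sqrt(C1 - 6*z)/3
 g(z) = sqrt(C1 - 6*z)/3


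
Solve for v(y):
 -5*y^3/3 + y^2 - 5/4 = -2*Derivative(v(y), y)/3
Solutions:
 v(y) = C1 + 5*y^4/8 - y^3/2 + 15*y/8


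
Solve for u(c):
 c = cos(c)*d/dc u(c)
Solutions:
 u(c) = C1 + Integral(c/cos(c), c)


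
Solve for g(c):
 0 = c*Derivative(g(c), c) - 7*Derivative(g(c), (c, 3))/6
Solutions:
 g(c) = C1 + Integral(C2*airyai(6^(1/3)*7^(2/3)*c/7) + C3*airybi(6^(1/3)*7^(2/3)*c/7), c)


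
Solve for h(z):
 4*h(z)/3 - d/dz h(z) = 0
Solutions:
 h(z) = C1*exp(4*z/3)


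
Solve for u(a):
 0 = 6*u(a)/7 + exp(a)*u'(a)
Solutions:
 u(a) = C1*exp(6*exp(-a)/7)


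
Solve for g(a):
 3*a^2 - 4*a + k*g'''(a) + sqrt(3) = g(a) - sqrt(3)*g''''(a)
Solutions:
 g(a) = C1*exp(a*(-sqrt(3)*k - sqrt(3)*sqrt(k^2 + 2*2^(2/3)*3^(1/6)*(-3*k^2 + sqrt(9*k^4 + 256*sqrt(3)))^(1/3) - 16*6^(1/3)/(-3*k^2 + sqrt(9*k^4 + 256*sqrt(3)))^(1/3)) + sqrt(6)*sqrt(k^3/sqrt(k^2 + 2*2^(2/3)*3^(1/6)*(-3*k^2 + sqrt(9*k^4 + 256*sqrt(3)))^(1/3) - 16*6^(1/3)/(-3*k^2 + sqrt(9*k^4 + 256*sqrt(3)))^(1/3)) + k^2 - 2^(2/3)*3^(1/6)*(-3*k^2 + sqrt(9*k^4 + 256*sqrt(3)))^(1/3) + 8*6^(1/3)/(-3*k^2 + sqrt(9*k^4 + 256*sqrt(3)))^(1/3)))/12) + C2*exp(a*(-sqrt(3)*k + sqrt(3)*sqrt(k^2 + 2*2^(2/3)*3^(1/6)*(-3*k^2 + sqrt(9*k^4 + 256*sqrt(3)))^(1/3) - 16*6^(1/3)/(-3*k^2 + sqrt(9*k^4 + 256*sqrt(3)))^(1/3)) - sqrt(6)*sqrt(-k^3/sqrt(k^2 + 2*2^(2/3)*3^(1/6)*(-3*k^2 + sqrt(9*k^4 + 256*sqrt(3)))^(1/3) - 16*6^(1/3)/(-3*k^2 + sqrt(9*k^4 + 256*sqrt(3)))^(1/3)) + k^2 - 2^(2/3)*3^(1/6)*(-3*k^2 + sqrt(9*k^4 + 256*sqrt(3)))^(1/3) + 8*6^(1/3)/(-3*k^2 + sqrt(9*k^4 + 256*sqrt(3)))^(1/3)))/12) + C3*exp(a*(-sqrt(3)*k + sqrt(3)*sqrt(k^2 + 2*2^(2/3)*3^(1/6)*(-3*k^2 + sqrt(9*k^4 + 256*sqrt(3)))^(1/3) - 16*6^(1/3)/(-3*k^2 + sqrt(9*k^4 + 256*sqrt(3)))^(1/3)) + sqrt(6)*sqrt(-k^3/sqrt(k^2 + 2*2^(2/3)*3^(1/6)*(-3*k^2 + sqrt(9*k^4 + 256*sqrt(3)))^(1/3) - 16*6^(1/3)/(-3*k^2 + sqrt(9*k^4 + 256*sqrt(3)))^(1/3)) + k^2 - 2^(2/3)*3^(1/6)*(-3*k^2 + sqrt(9*k^4 + 256*sqrt(3)))^(1/3) + 8*6^(1/3)/(-3*k^2 + sqrt(9*k^4 + 256*sqrt(3)))^(1/3)))/12) + C4*exp(-a*(sqrt(3)*k + sqrt(3)*sqrt(k^2 + 2*2^(2/3)*3^(1/6)*(-3*k^2 + sqrt(9*k^4 + 256*sqrt(3)))^(1/3) - 16*6^(1/3)/(-3*k^2 + sqrt(9*k^4 + 256*sqrt(3)))^(1/3)) + sqrt(6)*sqrt(k^3/sqrt(k^2 + 2*2^(2/3)*3^(1/6)*(-3*k^2 + sqrt(9*k^4 + 256*sqrt(3)))^(1/3) - 16*6^(1/3)/(-3*k^2 + sqrt(9*k^4 + 256*sqrt(3)))^(1/3)) + k^2 - 2^(2/3)*3^(1/6)*(-3*k^2 + sqrt(9*k^4 + 256*sqrt(3)))^(1/3) + 8*6^(1/3)/(-3*k^2 + sqrt(9*k^4 + 256*sqrt(3)))^(1/3)))/12) + 3*a^2 - 4*a + sqrt(3)


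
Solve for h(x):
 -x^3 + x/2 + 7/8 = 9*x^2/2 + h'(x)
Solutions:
 h(x) = C1 - x^4/4 - 3*x^3/2 + x^2/4 + 7*x/8


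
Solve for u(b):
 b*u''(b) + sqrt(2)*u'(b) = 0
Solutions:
 u(b) = C1 + C2*b^(1 - sqrt(2))


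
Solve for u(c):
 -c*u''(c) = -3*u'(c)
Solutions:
 u(c) = C1 + C2*c^4


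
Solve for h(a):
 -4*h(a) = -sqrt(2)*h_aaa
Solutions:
 h(a) = C3*exp(sqrt(2)*a) + (C1*sin(sqrt(6)*a/2) + C2*cos(sqrt(6)*a/2))*exp(-sqrt(2)*a/2)


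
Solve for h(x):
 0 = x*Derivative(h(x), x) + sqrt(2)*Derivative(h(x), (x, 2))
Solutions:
 h(x) = C1 + C2*erf(2^(1/4)*x/2)


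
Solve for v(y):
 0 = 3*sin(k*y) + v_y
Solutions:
 v(y) = C1 + 3*cos(k*y)/k


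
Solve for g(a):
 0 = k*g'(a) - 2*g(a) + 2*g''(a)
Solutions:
 g(a) = C1*exp(a*(-k + sqrt(k^2 + 16))/4) + C2*exp(-a*(k + sqrt(k^2 + 16))/4)


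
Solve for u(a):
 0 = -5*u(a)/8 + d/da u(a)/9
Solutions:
 u(a) = C1*exp(45*a/8)


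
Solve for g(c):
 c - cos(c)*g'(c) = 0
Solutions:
 g(c) = C1 + Integral(c/cos(c), c)


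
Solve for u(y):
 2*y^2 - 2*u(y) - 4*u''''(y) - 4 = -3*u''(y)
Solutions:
 u(y) = y^2 + (C1*sin(2^(3/4)*y*sin(atan(sqrt(23)/3)/2)/2) + C2*cos(2^(3/4)*y*sin(atan(sqrt(23)/3)/2)/2))*exp(-2^(3/4)*y*cos(atan(sqrt(23)/3)/2)/2) + (C3*sin(2^(3/4)*y*sin(atan(sqrt(23)/3)/2)/2) + C4*cos(2^(3/4)*y*sin(atan(sqrt(23)/3)/2)/2))*exp(2^(3/4)*y*cos(atan(sqrt(23)/3)/2)/2) + 1


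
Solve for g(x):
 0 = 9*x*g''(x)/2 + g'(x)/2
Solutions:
 g(x) = C1 + C2*x^(8/9)


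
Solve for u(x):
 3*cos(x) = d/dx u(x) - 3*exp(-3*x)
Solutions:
 u(x) = C1 + 3*sin(x) - exp(-3*x)


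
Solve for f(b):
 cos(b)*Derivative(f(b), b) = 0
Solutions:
 f(b) = C1


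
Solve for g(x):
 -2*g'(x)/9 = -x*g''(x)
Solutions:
 g(x) = C1 + C2*x^(11/9)


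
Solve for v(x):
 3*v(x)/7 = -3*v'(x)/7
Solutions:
 v(x) = C1*exp(-x)


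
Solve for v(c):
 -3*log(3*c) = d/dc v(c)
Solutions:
 v(c) = C1 - 3*c*log(c) - c*log(27) + 3*c


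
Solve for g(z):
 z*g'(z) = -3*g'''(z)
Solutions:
 g(z) = C1 + Integral(C2*airyai(-3^(2/3)*z/3) + C3*airybi(-3^(2/3)*z/3), z)


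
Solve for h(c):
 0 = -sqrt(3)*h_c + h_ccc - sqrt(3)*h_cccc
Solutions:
 h(c) = C1 + C2*exp(c*(2*18^(1/3)/(-2*sqrt(3) + sqrt(-12 + (243 - 2*sqrt(3))^2) + 243)^(1/3) + 4*sqrt(3) + 12^(1/3)*(-2*sqrt(3) + sqrt(-12 + (243 - 2*sqrt(3))^2) + 243)^(1/3))/36)*sin(2^(1/3)*3^(1/6)*c*(-2^(1/3)*3^(2/3)*(-2*sqrt(3) + 9*sqrt(-4/27 + (27 - 2*sqrt(3)/9)^2) + 243)^(1/3) + 6/(-2*sqrt(3) + 9*sqrt(-4/27 + (27 - 2*sqrt(3)/9)^2) + 243)^(1/3))/36) + C3*exp(c*(2*18^(1/3)/(-2*sqrt(3) + sqrt(-12 + (243 - 2*sqrt(3))^2) + 243)^(1/3) + 4*sqrt(3) + 12^(1/3)*(-2*sqrt(3) + sqrt(-12 + (243 - 2*sqrt(3))^2) + 243)^(1/3))/36)*cos(2^(1/3)*3^(1/6)*c*(-2^(1/3)*3^(2/3)*(-2*sqrt(3) + 9*sqrt(-4/27 + (27 - 2*sqrt(3)/9)^2) + 243)^(1/3) + 6/(-2*sqrt(3) + 9*sqrt(-4/27 + (27 - 2*sqrt(3)/9)^2) + 243)^(1/3))/36) + C4*exp(c*(-12^(1/3)*(-2*sqrt(3) + sqrt(-12 + (243 - 2*sqrt(3))^2) + 243)^(1/3) - 2*18^(1/3)/(-2*sqrt(3) + sqrt(-12 + (243 - 2*sqrt(3))^2) + 243)^(1/3) + 2*sqrt(3))/18)


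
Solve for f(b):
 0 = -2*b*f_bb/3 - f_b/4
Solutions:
 f(b) = C1 + C2*b^(5/8)


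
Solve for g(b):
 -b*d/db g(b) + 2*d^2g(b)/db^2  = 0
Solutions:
 g(b) = C1 + C2*erfi(b/2)


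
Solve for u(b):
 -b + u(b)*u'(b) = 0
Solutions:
 u(b) = -sqrt(C1 + b^2)
 u(b) = sqrt(C1 + b^2)


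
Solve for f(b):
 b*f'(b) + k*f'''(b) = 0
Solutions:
 f(b) = C1 + Integral(C2*airyai(b*(-1/k)^(1/3)) + C3*airybi(b*(-1/k)^(1/3)), b)


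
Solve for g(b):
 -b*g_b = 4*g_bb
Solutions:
 g(b) = C1 + C2*erf(sqrt(2)*b/4)


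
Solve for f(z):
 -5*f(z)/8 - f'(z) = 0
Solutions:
 f(z) = C1*exp(-5*z/8)


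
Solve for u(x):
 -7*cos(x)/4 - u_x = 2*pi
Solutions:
 u(x) = C1 - 2*pi*x - 7*sin(x)/4


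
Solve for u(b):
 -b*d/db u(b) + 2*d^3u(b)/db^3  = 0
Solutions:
 u(b) = C1 + Integral(C2*airyai(2^(2/3)*b/2) + C3*airybi(2^(2/3)*b/2), b)


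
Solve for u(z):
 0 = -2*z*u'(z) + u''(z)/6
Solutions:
 u(z) = C1 + C2*erfi(sqrt(6)*z)


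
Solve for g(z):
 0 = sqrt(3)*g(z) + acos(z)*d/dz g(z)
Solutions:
 g(z) = C1*exp(-sqrt(3)*Integral(1/acos(z), z))


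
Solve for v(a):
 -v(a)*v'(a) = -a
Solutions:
 v(a) = -sqrt(C1 + a^2)
 v(a) = sqrt(C1 + a^2)


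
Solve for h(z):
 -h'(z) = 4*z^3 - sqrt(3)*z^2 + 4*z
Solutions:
 h(z) = C1 - z^4 + sqrt(3)*z^3/3 - 2*z^2


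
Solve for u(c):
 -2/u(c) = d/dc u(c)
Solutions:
 u(c) = -sqrt(C1 - 4*c)
 u(c) = sqrt(C1 - 4*c)


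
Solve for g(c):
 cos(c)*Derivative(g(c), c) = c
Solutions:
 g(c) = C1 + Integral(c/cos(c), c)


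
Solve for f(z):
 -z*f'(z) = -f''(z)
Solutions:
 f(z) = C1 + C2*erfi(sqrt(2)*z/2)


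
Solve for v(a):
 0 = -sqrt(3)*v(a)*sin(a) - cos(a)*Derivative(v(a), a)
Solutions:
 v(a) = C1*cos(a)^(sqrt(3))


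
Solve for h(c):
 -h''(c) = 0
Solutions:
 h(c) = C1 + C2*c


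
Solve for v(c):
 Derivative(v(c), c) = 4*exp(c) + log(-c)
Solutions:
 v(c) = C1 + c*log(-c) - c + 4*exp(c)


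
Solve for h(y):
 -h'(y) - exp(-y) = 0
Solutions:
 h(y) = C1 + exp(-y)


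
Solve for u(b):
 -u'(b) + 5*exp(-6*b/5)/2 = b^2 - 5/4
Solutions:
 u(b) = C1 - b^3/3 + 5*b/4 - 25*exp(-6*b/5)/12


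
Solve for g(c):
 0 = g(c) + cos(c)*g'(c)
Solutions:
 g(c) = C1*sqrt(sin(c) - 1)/sqrt(sin(c) + 1)


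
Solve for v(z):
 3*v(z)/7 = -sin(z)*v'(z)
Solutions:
 v(z) = C1*(cos(z) + 1)^(3/14)/(cos(z) - 1)^(3/14)


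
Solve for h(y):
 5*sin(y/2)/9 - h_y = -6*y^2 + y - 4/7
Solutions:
 h(y) = C1 + 2*y^3 - y^2/2 + 4*y/7 - 10*cos(y/2)/9


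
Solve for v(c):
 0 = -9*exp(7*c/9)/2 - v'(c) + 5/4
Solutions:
 v(c) = C1 + 5*c/4 - 81*exp(7*c/9)/14


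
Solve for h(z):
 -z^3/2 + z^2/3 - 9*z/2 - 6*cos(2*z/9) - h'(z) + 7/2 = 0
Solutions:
 h(z) = C1 - z^4/8 + z^3/9 - 9*z^2/4 + 7*z/2 - 27*sin(2*z/9)


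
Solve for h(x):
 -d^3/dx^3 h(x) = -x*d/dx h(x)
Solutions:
 h(x) = C1 + Integral(C2*airyai(x) + C3*airybi(x), x)


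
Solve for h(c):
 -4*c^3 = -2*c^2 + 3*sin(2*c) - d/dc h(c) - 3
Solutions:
 h(c) = C1 + c^4 - 2*c^3/3 - 3*c - 3*cos(2*c)/2


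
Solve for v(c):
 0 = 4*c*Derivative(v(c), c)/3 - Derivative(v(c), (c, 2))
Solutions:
 v(c) = C1 + C2*erfi(sqrt(6)*c/3)


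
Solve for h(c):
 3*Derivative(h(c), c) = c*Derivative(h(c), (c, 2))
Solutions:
 h(c) = C1 + C2*c^4


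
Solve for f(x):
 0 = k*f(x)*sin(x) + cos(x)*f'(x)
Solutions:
 f(x) = C1*exp(k*log(cos(x)))


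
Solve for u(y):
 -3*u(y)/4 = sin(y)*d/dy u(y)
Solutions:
 u(y) = C1*(cos(y) + 1)^(3/8)/(cos(y) - 1)^(3/8)


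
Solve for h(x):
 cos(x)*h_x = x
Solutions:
 h(x) = C1 + Integral(x/cos(x), x)


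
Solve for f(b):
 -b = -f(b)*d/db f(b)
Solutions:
 f(b) = -sqrt(C1 + b^2)
 f(b) = sqrt(C1 + b^2)


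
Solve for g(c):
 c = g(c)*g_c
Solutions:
 g(c) = -sqrt(C1 + c^2)
 g(c) = sqrt(C1 + c^2)


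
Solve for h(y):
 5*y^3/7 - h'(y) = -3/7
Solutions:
 h(y) = C1 + 5*y^4/28 + 3*y/7


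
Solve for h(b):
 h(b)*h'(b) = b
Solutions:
 h(b) = -sqrt(C1 + b^2)
 h(b) = sqrt(C1 + b^2)


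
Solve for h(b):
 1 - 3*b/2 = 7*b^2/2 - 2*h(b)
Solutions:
 h(b) = 7*b^2/4 + 3*b/4 - 1/2


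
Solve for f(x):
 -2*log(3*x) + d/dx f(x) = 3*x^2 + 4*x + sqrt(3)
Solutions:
 f(x) = C1 + x^3 + 2*x^2 + 2*x*log(x) - 2*x + sqrt(3)*x + x*log(9)


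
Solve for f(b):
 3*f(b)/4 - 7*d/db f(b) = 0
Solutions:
 f(b) = C1*exp(3*b/28)


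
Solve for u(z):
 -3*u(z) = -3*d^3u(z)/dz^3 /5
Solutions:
 u(z) = C3*exp(5^(1/3)*z) + (C1*sin(sqrt(3)*5^(1/3)*z/2) + C2*cos(sqrt(3)*5^(1/3)*z/2))*exp(-5^(1/3)*z/2)


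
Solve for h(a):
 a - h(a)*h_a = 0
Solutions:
 h(a) = -sqrt(C1 + a^2)
 h(a) = sqrt(C1 + a^2)


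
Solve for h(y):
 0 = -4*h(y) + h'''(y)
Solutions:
 h(y) = C3*exp(2^(2/3)*y) + (C1*sin(2^(2/3)*sqrt(3)*y/2) + C2*cos(2^(2/3)*sqrt(3)*y/2))*exp(-2^(2/3)*y/2)


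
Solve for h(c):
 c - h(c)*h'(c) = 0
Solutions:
 h(c) = -sqrt(C1 + c^2)
 h(c) = sqrt(C1 + c^2)


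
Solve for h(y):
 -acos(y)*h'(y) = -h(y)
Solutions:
 h(y) = C1*exp(Integral(1/acos(y), y))


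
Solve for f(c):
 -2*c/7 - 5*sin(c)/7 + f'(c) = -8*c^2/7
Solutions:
 f(c) = C1 - 8*c^3/21 + c^2/7 - 5*cos(c)/7


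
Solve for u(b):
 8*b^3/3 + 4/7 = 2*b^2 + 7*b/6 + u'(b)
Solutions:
 u(b) = C1 + 2*b^4/3 - 2*b^3/3 - 7*b^2/12 + 4*b/7


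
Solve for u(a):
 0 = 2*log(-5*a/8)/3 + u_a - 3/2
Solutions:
 u(a) = C1 - 2*a*log(-a)/3 + a*(-2*log(5)/3 + 2*log(2) + 13/6)


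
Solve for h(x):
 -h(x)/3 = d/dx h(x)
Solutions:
 h(x) = C1*exp(-x/3)


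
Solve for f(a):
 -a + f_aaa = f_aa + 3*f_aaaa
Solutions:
 f(a) = C1 + C2*a - a^3/6 - a^2/2 + (C3*sin(sqrt(11)*a/6) + C4*cos(sqrt(11)*a/6))*exp(a/6)


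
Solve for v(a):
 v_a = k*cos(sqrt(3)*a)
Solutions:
 v(a) = C1 + sqrt(3)*k*sin(sqrt(3)*a)/3


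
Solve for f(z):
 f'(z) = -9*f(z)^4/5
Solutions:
 f(z) = 5^(1/3)*(1/(C1 + 27*z))^(1/3)
 f(z) = 5^(1/3)*(-3^(2/3) - 3*3^(1/6)*I)*(1/(C1 + 9*z))^(1/3)/6
 f(z) = 5^(1/3)*(-3^(2/3) + 3*3^(1/6)*I)*(1/(C1 + 9*z))^(1/3)/6


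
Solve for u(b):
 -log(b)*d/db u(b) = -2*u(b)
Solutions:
 u(b) = C1*exp(2*li(b))


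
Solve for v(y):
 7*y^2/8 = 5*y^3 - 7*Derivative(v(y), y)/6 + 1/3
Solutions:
 v(y) = C1 + 15*y^4/14 - y^3/4 + 2*y/7


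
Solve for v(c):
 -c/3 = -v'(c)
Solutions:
 v(c) = C1 + c^2/6


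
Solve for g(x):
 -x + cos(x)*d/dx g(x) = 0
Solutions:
 g(x) = C1 + Integral(x/cos(x), x)


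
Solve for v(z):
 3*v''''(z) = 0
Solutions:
 v(z) = C1 + C2*z + C3*z^2 + C4*z^3


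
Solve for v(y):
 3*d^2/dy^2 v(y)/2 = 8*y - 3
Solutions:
 v(y) = C1 + C2*y + 8*y^3/9 - y^2


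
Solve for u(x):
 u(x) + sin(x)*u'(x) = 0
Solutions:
 u(x) = C1*sqrt(cos(x) + 1)/sqrt(cos(x) - 1)


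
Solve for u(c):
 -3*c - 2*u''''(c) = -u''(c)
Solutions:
 u(c) = C1 + C2*c + C3*exp(-sqrt(2)*c/2) + C4*exp(sqrt(2)*c/2) + c^3/2


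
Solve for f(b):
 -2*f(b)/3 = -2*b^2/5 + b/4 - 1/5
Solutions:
 f(b) = 3*b^2/5 - 3*b/8 + 3/10


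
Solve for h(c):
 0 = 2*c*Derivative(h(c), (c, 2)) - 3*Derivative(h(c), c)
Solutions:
 h(c) = C1 + C2*c^(5/2)


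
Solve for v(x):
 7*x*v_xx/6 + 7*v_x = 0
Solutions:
 v(x) = C1 + C2/x^5


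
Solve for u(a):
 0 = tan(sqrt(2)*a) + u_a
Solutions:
 u(a) = C1 + sqrt(2)*log(cos(sqrt(2)*a))/2


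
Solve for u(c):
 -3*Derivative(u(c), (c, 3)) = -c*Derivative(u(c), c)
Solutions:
 u(c) = C1 + Integral(C2*airyai(3^(2/3)*c/3) + C3*airybi(3^(2/3)*c/3), c)


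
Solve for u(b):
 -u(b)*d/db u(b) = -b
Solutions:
 u(b) = -sqrt(C1 + b^2)
 u(b) = sqrt(C1 + b^2)


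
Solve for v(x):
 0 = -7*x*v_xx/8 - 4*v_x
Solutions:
 v(x) = C1 + C2/x^(25/7)


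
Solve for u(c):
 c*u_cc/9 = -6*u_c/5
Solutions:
 u(c) = C1 + C2/c^(49/5)


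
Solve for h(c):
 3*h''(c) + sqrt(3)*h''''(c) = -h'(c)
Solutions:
 h(c) = C1 + C2*exp(c*(-2*2^(1/3)*3^(5/6)/(sqrt(3) + sqrt(3 + 4*sqrt(3)))^(1/3) + 6^(2/3)*(sqrt(3) + sqrt(3 + 4*sqrt(3)))^(1/3))/12)*sin(c*(2*6^(1/3)/(sqrt(3) + sqrt(3 + 4*sqrt(3)))^(1/3) + 2^(2/3)*3^(1/6)*(sqrt(3) + sqrt(3 + 4*sqrt(3)))^(1/3))/4) + C3*exp(c*(-2*2^(1/3)*3^(5/6)/(sqrt(3) + sqrt(3 + 4*sqrt(3)))^(1/3) + 6^(2/3)*(sqrt(3) + sqrt(3 + 4*sqrt(3)))^(1/3))/12)*cos(c*(2*6^(1/3)/(sqrt(3) + sqrt(3 + 4*sqrt(3)))^(1/3) + 2^(2/3)*3^(1/6)*(sqrt(3) + sqrt(3 + 4*sqrt(3)))^(1/3))/4) + C4*exp(-c*(-2*2^(1/3)*3^(5/6)/(sqrt(3) + sqrt(3 + 4*sqrt(3)))^(1/3) + 6^(2/3)*(sqrt(3) + sqrt(3 + 4*sqrt(3)))^(1/3))/6)


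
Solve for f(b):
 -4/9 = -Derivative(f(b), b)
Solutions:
 f(b) = C1 + 4*b/9


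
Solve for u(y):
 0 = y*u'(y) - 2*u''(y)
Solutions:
 u(y) = C1 + C2*erfi(y/2)


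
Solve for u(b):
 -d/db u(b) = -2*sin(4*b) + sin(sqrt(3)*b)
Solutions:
 u(b) = C1 - cos(4*b)/2 + sqrt(3)*cos(sqrt(3)*b)/3


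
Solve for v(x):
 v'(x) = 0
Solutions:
 v(x) = C1


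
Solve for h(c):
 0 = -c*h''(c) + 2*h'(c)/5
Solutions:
 h(c) = C1 + C2*c^(7/5)


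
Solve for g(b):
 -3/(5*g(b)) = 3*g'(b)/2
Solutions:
 g(b) = -sqrt(C1 - 20*b)/5
 g(b) = sqrt(C1 - 20*b)/5


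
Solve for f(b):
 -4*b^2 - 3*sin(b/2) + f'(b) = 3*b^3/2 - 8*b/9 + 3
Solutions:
 f(b) = C1 + 3*b^4/8 + 4*b^3/3 - 4*b^2/9 + 3*b - 6*cos(b/2)


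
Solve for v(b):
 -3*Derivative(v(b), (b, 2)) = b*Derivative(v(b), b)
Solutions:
 v(b) = C1 + C2*erf(sqrt(6)*b/6)


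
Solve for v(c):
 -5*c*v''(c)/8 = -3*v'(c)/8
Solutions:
 v(c) = C1 + C2*c^(8/5)


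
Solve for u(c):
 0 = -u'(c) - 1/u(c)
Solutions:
 u(c) = -sqrt(C1 - 2*c)
 u(c) = sqrt(C1 - 2*c)


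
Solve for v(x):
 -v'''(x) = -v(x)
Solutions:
 v(x) = C3*exp(x) + (C1*sin(sqrt(3)*x/2) + C2*cos(sqrt(3)*x/2))*exp(-x/2)


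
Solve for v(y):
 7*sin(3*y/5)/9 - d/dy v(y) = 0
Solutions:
 v(y) = C1 - 35*cos(3*y/5)/27


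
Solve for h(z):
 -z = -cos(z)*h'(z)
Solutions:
 h(z) = C1 + Integral(z/cos(z), z)


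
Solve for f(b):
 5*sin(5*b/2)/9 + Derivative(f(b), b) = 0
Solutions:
 f(b) = C1 + 2*cos(5*b/2)/9


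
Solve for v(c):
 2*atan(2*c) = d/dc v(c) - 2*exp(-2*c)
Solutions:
 v(c) = C1 + 2*c*atan(2*c) - log(4*c^2 + 1)/2 - exp(-2*c)


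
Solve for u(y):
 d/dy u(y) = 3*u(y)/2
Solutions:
 u(y) = C1*exp(3*y/2)


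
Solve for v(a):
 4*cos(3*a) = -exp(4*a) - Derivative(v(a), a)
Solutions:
 v(a) = C1 - exp(4*a)/4 - 4*sin(3*a)/3


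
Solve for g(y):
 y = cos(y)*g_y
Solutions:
 g(y) = C1 + Integral(y/cos(y), y)


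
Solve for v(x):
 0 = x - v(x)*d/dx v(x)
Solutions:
 v(x) = -sqrt(C1 + x^2)
 v(x) = sqrt(C1 + x^2)


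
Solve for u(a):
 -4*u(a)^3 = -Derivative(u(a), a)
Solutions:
 u(a) = -sqrt(2)*sqrt(-1/(C1 + 4*a))/2
 u(a) = sqrt(2)*sqrt(-1/(C1 + 4*a))/2


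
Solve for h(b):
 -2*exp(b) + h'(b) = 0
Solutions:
 h(b) = C1 + 2*exp(b)


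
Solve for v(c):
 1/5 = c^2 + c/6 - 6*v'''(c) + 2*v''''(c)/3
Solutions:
 v(c) = C1 + C2*c + C3*c^2 + C4*exp(9*c) + c^5/360 + 7*c^4/2592 - 127*c^3/29160


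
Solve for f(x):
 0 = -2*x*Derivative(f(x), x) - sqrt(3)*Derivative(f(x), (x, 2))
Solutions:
 f(x) = C1 + C2*erf(3^(3/4)*x/3)


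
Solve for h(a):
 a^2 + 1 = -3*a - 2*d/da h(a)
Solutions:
 h(a) = C1 - a^3/6 - 3*a^2/4 - a/2


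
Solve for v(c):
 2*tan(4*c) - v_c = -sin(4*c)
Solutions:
 v(c) = C1 - log(cos(4*c))/2 - cos(4*c)/4


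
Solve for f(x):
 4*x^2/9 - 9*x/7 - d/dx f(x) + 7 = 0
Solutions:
 f(x) = C1 + 4*x^3/27 - 9*x^2/14 + 7*x


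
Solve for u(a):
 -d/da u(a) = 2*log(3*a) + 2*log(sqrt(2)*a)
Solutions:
 u(a) = C1 - 4*a*log(a) - a*log(18) + 4*a


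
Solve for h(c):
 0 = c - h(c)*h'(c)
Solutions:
 h(c) = -sqrt(C1 + c^2)
 h(c) = sqrt(C1 + c^2)


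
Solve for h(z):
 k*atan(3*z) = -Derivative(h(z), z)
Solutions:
 h(z) = C1 - k*(z*atan(3*z) - log(9*z^2 + 1)/6)


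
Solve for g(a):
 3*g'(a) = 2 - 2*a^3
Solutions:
 g(a) = C1 - a^4/6 + 2*a/3


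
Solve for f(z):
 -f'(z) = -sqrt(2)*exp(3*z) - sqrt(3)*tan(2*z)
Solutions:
 f(z) = C1 + sqrt(2)*exp(3*z)/3 - sqrt(3)*log(cos(2*z))/2


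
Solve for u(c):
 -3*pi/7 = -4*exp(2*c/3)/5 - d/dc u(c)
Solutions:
 u(c) = C1 + 3*pi*c/7 - 6*exp(2*c/3)/5


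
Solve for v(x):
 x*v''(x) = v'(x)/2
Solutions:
 v(x) = C1 + C2*x^(3/2)


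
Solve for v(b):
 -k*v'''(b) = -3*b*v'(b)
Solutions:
 v(b) = C1 + Integral(C2*airyai(3^(1/3)*b*(1/k)^(1/3)) + C3*airybi(3^(1/3)*b*(1/k)^(1/3)), b)


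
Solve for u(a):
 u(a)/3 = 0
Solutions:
 u(a) = 0


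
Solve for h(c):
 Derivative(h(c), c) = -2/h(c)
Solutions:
 h(c) = -sqrt(C1 - 4*c)
 h(c) = sqrt(C1 - 4*c)


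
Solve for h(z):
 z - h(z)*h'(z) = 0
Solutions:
 h(z) = -sqrt(C1 + z^2)
 h(z) = sqrt(C1 + z^2)


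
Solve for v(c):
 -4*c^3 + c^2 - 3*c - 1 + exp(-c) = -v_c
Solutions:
 v(c) = C1 + c^4 - c^3/3 + 3*c^2/2 + c + exp(-c)


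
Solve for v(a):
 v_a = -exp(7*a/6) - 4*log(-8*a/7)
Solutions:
 v(a) = C1 - 4*a*log(-a) + 4*a*(-3*log(2) + 1 + log(7)) - 6*exp(7*a/6)/7


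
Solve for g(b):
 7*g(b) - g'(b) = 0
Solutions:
 g(b) = C1*exp(7*b)


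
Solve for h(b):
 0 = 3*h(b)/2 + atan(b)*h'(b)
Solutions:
 h(b) = C1*exp(-3*Integral(1/atan(b), b)/2)


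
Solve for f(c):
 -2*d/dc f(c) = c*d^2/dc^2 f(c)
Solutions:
 f(c) = C1 + C2/c


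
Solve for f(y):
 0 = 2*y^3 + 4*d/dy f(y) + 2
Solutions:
 f(y) = C1 - y^4/8 - y/2


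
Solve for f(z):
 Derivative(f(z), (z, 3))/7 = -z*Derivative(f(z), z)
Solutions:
 f(z) = C1 + Integral(C2*airyai(-7^(1/3)*z) + C3*airybi(-7^(1/3)*z), z)


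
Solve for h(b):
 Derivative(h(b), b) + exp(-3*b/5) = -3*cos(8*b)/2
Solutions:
 h(b) = C1 - 3*sin(8*b)/16 + 5*exp(-3*b/5)/3


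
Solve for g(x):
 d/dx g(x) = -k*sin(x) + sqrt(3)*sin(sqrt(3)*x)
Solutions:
 g(x) = C1 + k*cos(x) - cos(sqrt(3)*x)


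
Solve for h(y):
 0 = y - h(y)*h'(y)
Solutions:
 h(y) = -sqrt(C1 + y^2)
 h(y) = sqrt(C1 + y^2)


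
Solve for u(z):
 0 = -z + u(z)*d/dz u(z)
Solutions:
 u(z) = -sqrt(C1 + z^2)
 u(z) = sqrt(C1 + z^2)


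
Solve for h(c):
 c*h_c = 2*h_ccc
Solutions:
 h(c) = C1 + Integral(C2*airyai(2^(2/3)*c/2) + C3*airybi(2^(2/3)*c/2), c)


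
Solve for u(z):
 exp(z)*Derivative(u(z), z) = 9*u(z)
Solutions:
 u(z) = C1*exp(-9*exp(-z))


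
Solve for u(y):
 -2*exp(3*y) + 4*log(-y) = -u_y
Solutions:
 u(y) = C1 - 4*y*log(-y) + 4*y + 2*exp(3*y)/3


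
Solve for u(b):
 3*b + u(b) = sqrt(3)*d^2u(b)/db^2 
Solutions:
 u(b) = C1*exp(-3^(3/4)*b/3) + C2*exp(3^(3/4)*b/3) - 3*b


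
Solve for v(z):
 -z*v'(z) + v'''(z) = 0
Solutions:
 v(z) = C1 + Integral(C2*airyai(z) + C3*airybi(z), z)


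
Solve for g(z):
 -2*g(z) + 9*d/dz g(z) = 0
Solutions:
 g(z) = C1*exp(2*z/9)


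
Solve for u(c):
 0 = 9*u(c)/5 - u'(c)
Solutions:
 u(c) = C1*exp(9*c/5)


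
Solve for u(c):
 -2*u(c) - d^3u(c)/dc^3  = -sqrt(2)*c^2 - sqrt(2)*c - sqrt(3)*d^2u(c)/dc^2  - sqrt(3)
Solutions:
 u(c) = C1*exp(c*(3^(2/3)/(-sqrt(3) + sqrt(-3 + (9 - sqrt(3))^2) + 9)^(1/3) + 2*sqrt(3) + 3^(1/3)*(-sqrt(3) + sqrt(-3 + (9 - sqrt(3))^2) + 9)^(1/3))/6)*sin(3^(1/6)*c*(-3^(2/3)*(-sqrt(3) + sqrt(-3 + (9 - sqrt(3))^2) + 9)^(1/3) + 3/(-sqrt(3) + sqrt(-3 + (9 - sqrt(3))^2) + 9)^(1/3))/6) + C2*exp(c*(3^(2/3)/(-sqrt(3) + sqrt(-3 + (9 - sqrt(3))^2) + 9)^(1/3) + 2*sqrt(3) + 3^(1/3)*(-sqrt(3) + sqrt(-3 + (9 - sqrt(3))^2) + 9)^(1/3))/6)*cos(3^(1/6)*c*(-3^(2/3)*(-sqrt(3) + sqrt(-3 + (9 - sqrt(3))^2) + 9)^(1/3) + 3/(-sqrt(3) + sqrt(-3 + (9 - sqrt(3))^2) + 9)^(1/3))/6) + C3*exp(c*(-3^(1/3)*(-sqrt(3) + sqrt(-3 + (9 - sqrt(3))^2) + 9)^(1/3) - 3^(2/3)/(-sqrt(3) + sqrt(-3 + (9 - sqrt(3))^2) + 9)^(1/3) + sqrt(3))/3) + sqrt(2)*c^2/2 + sqrt(2)*c/2 + sqrt(3)/2 + sqrt(6)/2


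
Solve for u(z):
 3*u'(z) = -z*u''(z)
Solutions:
 u(z) = C1 + C2/z^2


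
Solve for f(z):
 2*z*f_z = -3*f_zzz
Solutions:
 f(z) = C1 + Integral(C2*airyai(-2^(1/3)*3^(2/3)*z/3) + C3*airybi(-2^(1/3)*3^(2/3)*z/3), z)


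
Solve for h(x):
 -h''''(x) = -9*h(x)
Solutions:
 h(x) = C1*exp(-sqrt(3)*x) + C2*exp(sqrt(3)*x) + C3*sin(sqrt(3)*x) + C4*cos(sqrt(3)*x)


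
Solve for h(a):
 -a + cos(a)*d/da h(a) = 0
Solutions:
 h(a) = C1 + Integral(a/cos(a), a)


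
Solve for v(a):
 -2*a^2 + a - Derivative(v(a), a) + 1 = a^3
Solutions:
 v(a) = C1 - a^4/4 - 2*a^3/3 + a^2/2 + a


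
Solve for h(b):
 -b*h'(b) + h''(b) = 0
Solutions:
 h(b) = C1 + C2*erfi(sqrt(2)*b/2)


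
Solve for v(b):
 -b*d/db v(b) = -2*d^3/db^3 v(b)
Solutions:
 v(b) = C1 + Integral(C2*airyai(2^(2/3)*b/2) + C3*airybi(2^(2/3)*b/2), b)


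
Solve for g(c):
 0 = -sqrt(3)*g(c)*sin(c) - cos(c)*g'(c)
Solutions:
 g(c) = C1*cos(c)^(sqrt(3))


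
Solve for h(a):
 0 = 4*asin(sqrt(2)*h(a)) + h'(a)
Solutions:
 Integral(1/asin(sqrt(2)*_y), (_y, h(a))) = C1 - 4*a


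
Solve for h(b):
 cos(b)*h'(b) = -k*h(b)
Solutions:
 h(b) = C1*exp(k*(log(sin(b) - 1) - log(sin(b) + 1))/2)


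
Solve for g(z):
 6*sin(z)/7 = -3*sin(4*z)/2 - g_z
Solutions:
 g(z) = C1 + 6*cos(z)/7 + 3*cos(4*z)/8


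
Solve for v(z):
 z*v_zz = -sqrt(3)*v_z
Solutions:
 v(z) = C1 + C2*z^(1 - sqrt(3))


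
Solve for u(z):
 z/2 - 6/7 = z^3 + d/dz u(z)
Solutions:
 u(z) = C1 - z^4/4 + z^2/4 - 6*z/7


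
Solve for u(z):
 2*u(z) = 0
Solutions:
 u(z) = 0


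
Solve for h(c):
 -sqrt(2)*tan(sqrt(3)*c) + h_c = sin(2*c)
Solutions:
 h(c) = C1 - sqrt(6)*log(cos(sqrt(3)*c))/3 - cos(2*c)/2


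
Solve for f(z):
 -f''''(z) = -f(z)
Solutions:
 f(z) = C1*exp(-z) + C2*exp(z) + C3*sin(z) + C4*cos(z)


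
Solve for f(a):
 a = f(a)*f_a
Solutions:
 f(a) = -sqrt(C1 + a^2)
 f(a) = sqrt(C1 + a^2)


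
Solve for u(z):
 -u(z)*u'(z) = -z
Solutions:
 u(z) = -sqrt(C1 + z^2)
 u(z) = sqrt(C1 + z^2)


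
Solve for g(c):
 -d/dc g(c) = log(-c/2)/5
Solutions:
 g(c) = C1 - c*log(-c)/5 + c*(log(2) + 1)/5


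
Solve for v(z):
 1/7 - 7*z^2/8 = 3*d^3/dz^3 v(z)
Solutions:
 v(z) = C1 + C2*z + C3*z^2 - 7*z^5/1440 + z^3/126


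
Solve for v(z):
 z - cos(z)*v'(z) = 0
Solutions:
 v(z) = C1 + Integral(z/cos(z), z)


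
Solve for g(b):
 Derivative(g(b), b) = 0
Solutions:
 g(b) = C1


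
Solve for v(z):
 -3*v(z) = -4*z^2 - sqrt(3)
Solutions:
 v(z) = 4*z^2/3 + sqrt(3)/3


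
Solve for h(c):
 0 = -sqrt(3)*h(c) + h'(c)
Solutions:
 h(c) = C1*exp(sqrt(3)*c)


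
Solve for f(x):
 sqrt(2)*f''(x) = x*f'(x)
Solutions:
 f(x) = C1 + C2*erfi(2^(1/4)*x/2)


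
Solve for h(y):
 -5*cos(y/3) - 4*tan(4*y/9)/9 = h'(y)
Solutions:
 h(y) = C1 + log(cos(4*y/9)) - 15*sin(y/3)


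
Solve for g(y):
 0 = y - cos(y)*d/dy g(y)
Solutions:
 g(y) = C1 + Integral(y/cos(y), y)


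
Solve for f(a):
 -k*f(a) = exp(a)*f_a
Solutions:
 f(a) = C1*exp(k*exp(-a))


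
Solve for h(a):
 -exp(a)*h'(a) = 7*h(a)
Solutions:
 h(a) = C1*exp(7*exp(-a))


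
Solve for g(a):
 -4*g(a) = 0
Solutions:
 g(a) = 0


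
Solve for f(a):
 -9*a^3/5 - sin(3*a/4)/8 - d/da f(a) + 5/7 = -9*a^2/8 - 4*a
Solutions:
 f(a) = C1 - 9*a^4/20 + 3*a^3/8 + 2*a^2 + 5*a/7 + cos(3*a/4)/6


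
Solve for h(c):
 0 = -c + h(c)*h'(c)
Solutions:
 h(c) = -sqrt(C1 + c^2)
 h(c) = sqrt(C1 + c^2)


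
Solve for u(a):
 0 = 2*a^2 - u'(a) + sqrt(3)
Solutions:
 u(a) = C1 + 2*a^3/3 + sqrt(3)*a


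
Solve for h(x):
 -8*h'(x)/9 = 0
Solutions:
 h(x) = C1


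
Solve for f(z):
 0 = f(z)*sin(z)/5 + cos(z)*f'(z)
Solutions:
 f(z) = C1*cos(z)^(1/5)


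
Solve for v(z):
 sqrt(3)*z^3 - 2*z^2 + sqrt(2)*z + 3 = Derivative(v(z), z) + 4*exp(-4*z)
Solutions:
 v(z) = C1 + sqrt(3)*z^4/4 - 2*z^3/3 + sqrt(2)*z^2/2 + 3*z + exp(-4*z)


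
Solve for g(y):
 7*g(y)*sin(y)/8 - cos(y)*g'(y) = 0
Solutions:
 g(y) = C1/cos(y)^(7/8)


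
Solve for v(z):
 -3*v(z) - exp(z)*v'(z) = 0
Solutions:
 v(z) = C1*exp(3*exp(-z))


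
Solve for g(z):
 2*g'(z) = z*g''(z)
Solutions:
 g(z) = C1 + C2*z^3


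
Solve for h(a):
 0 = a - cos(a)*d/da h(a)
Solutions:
 h(a) = C1 + Integral(a/cos(a), a)


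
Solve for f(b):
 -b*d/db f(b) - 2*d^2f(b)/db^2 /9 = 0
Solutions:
 f(b) = C1 + C2*erf(3*b/2)


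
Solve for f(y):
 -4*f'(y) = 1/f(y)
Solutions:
 f(y) = -sqrt(C1 - 2*y)/2
 f(y) = sqrt(C1 - 2*y)/2


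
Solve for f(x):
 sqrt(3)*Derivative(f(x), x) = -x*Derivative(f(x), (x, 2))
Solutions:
 f(x) = C1 + C2*x^(1 - sqrt(3))


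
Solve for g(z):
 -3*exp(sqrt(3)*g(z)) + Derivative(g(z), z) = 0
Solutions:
 g(z) = sqrt(3)*(2*log(-1/(C1 + 3*z)) - log(3))/6


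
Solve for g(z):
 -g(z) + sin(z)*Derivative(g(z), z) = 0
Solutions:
 g(z) = C1*sqrt(cos(z) - 1)/sqrt(cos(z) + 1)


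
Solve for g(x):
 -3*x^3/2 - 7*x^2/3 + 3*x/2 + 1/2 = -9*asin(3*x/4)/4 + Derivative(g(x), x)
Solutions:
 g(x) = C1 - 3*x^4/8 - 7*x^3/9 + 3*x^2/4 + 9*x*asin(3*x/4)/4 + x/2 + 3*sqrt(16 - 9*x^2)/4


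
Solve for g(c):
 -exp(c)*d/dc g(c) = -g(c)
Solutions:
 g(c) = C1*exp(-exp(-c))


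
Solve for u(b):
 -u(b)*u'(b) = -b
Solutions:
 u(b) = -sqrt(C1 + b^2)
 u(b) = sqrt(C1 + b^2)


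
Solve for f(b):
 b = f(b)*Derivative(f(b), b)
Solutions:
 f(b) = -sqrt(C1 + b^2)
 f(b) = sqrt(C1 + b^2)


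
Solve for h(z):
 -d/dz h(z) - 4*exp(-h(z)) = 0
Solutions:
 h(z) = log(C1 - 4*z)


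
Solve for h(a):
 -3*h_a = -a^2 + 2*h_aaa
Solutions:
 h(a) = C1 + C2*sin(sqrt(6)*a/2) + C3*cos(sqrt(6)*a/2) + a^3/9 - 4*a/9


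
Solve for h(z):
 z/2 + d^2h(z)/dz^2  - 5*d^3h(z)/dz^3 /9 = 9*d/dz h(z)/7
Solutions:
 h(z) = C1 + 7*z^2/36 + 49*z/162 + (C2*sin(9*sqrt(91)*z/70) + C3*cos(9*sqrt(91)*z/70))*exp(9*z/10)


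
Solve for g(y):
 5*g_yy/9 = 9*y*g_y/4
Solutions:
 g(y) = C1 + C2*erfi(9*sqrt(10)*y/20)


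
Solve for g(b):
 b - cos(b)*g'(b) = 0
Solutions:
 g(b) = C1 + Integral(b/cos(b), b)


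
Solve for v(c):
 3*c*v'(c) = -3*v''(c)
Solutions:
 v(c) = C1 + C2*erf(sqrt(2)*c/2)


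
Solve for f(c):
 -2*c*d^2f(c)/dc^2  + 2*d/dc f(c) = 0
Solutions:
 f(c) = C1 + C2*c^2


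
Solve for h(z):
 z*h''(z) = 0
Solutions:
 h(z) = C1 + C2*z


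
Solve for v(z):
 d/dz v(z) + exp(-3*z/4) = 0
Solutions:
 v(z) = C1 + 4*exp(-3*z/4)/3


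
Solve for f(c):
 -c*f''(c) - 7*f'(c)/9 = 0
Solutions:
 f(c) = C1 + C2*c^(2/9)


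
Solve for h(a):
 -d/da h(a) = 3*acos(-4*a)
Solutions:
 h(a) = C1 - 3*a*acos(-4*a) - 3*sqrt(1 - 16*a^2)/4


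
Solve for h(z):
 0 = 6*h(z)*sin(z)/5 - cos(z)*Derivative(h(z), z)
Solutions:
 h(z) = C1/cos(z)^(6/5)


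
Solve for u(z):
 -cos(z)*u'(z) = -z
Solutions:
 u(z) = C1 + Integral(z/cos(z), z)


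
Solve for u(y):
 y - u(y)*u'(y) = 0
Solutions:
 u(y) = -sqrt(C1 + y^2)
 u(y) = sqrt(C1 + y^2)


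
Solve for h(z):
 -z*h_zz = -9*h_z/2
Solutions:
 h(z) = C1 + C2*z^(11/2)


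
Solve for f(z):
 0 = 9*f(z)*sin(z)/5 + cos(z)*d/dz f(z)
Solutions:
 f(z) = C1*cos(z)^(9/5)


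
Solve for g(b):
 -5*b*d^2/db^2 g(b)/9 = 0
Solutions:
 g(b) = C1 + C2*b


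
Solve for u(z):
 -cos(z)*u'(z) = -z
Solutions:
 u(z) = C1 + Integral(z/cos(z), z)


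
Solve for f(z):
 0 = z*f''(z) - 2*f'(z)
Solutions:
 f(z) = C1 + C2*z^3


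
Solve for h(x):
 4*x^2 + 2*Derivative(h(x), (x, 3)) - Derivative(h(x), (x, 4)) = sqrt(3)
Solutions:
 h(x) = C1 + C2*x + C3*x^2 + C4*exp(2*x) - x^5/30 - x^4/12 + x^3*(-2 + sqrt(3))/12


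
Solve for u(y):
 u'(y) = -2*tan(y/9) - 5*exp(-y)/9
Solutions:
 u(y) = C1 - 9*log(tan(y/9)^2 + 1) + 5*exp(-y)/9


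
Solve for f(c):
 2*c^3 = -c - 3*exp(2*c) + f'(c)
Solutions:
 f(c) = C1 + c^4/2 + c^2/2 + 3*exp(2*c)/2


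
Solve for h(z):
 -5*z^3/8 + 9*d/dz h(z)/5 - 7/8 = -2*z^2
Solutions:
 h(z) = C1 + 25*z^4/288 - 10*z^3/27 + 35*z/72


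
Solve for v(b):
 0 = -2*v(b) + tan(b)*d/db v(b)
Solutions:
 v(b) = C1*sin(b)^2


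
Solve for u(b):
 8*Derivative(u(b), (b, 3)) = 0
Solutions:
 u(b) = C1 + C2*b + C3*b^2


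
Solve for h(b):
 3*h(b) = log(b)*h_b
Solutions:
 h(b) = C1*exp(3*li(b))


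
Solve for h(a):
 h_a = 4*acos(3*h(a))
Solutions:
 Integral(1/acos(3*_y), (_y, h(a))) = C1 + 4*a


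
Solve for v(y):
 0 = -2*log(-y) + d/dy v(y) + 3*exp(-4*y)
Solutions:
 v(y) = C1 + 2*y*log(-y) - 2*y + 3*exp(-4*y)/4


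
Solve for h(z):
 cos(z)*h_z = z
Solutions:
 h(z) = C1 + Integral(z/cos(z), z)


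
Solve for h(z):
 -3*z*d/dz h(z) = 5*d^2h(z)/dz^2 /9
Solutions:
 h(z) = C1 + C2*erf(3*sqrt(30)*z/10)


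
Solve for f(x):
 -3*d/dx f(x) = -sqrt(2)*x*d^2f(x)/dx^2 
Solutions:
 f(x) = C1 + C2*x^(1 + 3*sqrt(2)/2)


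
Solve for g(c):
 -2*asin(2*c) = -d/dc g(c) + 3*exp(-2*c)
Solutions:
 g(c) = C1 + 2*c*asin(2*c) + sqrt(1 - 4*c^2) - 3*exp(-2*c)/2


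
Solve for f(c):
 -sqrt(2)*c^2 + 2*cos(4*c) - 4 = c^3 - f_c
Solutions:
 f(c) = C1 + c^4/4 + sqrt(2)*c^3/3 + 4*c - sin(4*c)/2


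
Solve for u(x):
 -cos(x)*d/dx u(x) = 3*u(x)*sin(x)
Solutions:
 u(x) = C1*cos(x)^3


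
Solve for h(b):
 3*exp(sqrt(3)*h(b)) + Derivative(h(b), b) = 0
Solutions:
 h(b) = sqrt(3)*(2*log(1/(C1 + 3*b)) - log(3))/6


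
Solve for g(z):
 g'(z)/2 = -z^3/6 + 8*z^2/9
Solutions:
 g(z) = C1 - z^4/12 + 16*z^3/27


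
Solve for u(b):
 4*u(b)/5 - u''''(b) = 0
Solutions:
 u(b) = C1*exp(-sqrt(2)*5^(3/4)*b/5) + C2*exp(sqrt(2)*5^(3/4)*b/5) + C3*sin(sqrt(2)*5^(3/4)*b/5) + C4*cos(sqrt(2)*5^(3/4)*b/5)


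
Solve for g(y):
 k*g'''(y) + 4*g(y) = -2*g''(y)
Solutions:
 g(y) = C1*exp(-y*(2^(1/3)*(sqrt(((27 + 4/k^2)^2 - 16/k^4)/k^2) + 27/k + 4/k^3)^(1/3) + 2/k + 2*2^(2/3)/(k^2*(sqrt(((27 + 4/k^2)^2 - 16/k^4)/k^2) + 27/k + 4/k^3)^(1/3)))/3) + C2*exp(y*(2^(1/3)*(sqrt(((27 + 4/k^2)^2 - 16/k^4)/k^2) + 27/k + 4/k^3)^(1/3) - 2^(1/3)*sqrt(3)*I*(sqrt(((27 + 4/k^2)^2 - 16/k^4)/k^2) + 27/k + 4/k^3)^(1/3) - 4/k - 8*2^(2/3)/(k^2*(-1 + sqrt(3)*I)*(sqrt(((27 + 4/k^2)^2 - 16/k^4)/k^2) + 27/k + 4/k^3)^(1/3)))/6) + C3*exp(y*(2^(1/3)*(sqrt(((27 + 4/k^2)^2 - 16/k^4)/k^2) + 27/k + 4/k^3)^(1/3) + 2^(1/3)*sqrt(3)*I*(sqrt(((27 + 4/k^2)^2 - 16/k^4)/k^2) + 27/k + 4/k^3)^(1/3) - 4/k + 8*2^(2/3)/(k^2*(1 + sqrt(3)*I)*(sqrt(((27 + 4/k^2)^2 - 16/k^4)/k^2) + 27/k + 4/k^3)^(1/3)))/6)


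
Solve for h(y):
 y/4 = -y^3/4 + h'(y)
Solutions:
 h(y) = C1 + y^4/16 + y^2/8


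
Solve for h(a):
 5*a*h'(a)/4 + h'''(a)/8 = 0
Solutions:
 h(a) = C1 + Integral(C2*airyai(-10^(1/3)*a) + C3*airybi(-10^(1/3)*a), a)


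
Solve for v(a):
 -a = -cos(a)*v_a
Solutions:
 v(a) = C1 + Integral(a/cos(a), a)


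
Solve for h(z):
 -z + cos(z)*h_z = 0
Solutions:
 h(z) = C1 + Integral(z/cos(z), z)


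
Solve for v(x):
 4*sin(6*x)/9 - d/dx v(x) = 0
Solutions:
 v(x) = C1 - 2*cos(6*x)/27


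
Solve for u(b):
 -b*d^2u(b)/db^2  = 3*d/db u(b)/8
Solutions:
 u(b) = C1 + C2*b^(5/8)


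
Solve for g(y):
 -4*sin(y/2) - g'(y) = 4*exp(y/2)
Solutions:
 g(y) = C1 - 8*exp(y/2) + 8*cos(y/2)


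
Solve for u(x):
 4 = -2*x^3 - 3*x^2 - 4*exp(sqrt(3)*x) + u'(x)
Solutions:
 u(x) = C1 + x^4/2 + x^3 + 4*x + 4*sqrt(3)*exp(sqrt(3)*x)/3


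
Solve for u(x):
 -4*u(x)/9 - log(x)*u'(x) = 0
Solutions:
 u(x) = C1*exp(-4*li(x)/9)


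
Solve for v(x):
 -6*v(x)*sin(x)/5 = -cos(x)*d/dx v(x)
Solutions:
 v(x) = C1/cos(x)^(6/5)


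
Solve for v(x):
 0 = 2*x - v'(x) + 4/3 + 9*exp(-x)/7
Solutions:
 v(x) = C1 + x^2 + 4*x/3 - 9*exp(-x)/7


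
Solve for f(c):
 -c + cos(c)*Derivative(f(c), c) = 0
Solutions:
 f(c) = C1 + Integral(c/cos(c), c)


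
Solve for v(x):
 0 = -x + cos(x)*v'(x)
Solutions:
 v(x) = C1 + Integral(x/cos(x), x)


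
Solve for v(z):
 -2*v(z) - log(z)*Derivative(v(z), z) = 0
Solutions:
 v(z) = C1*exp(-2*li(z))


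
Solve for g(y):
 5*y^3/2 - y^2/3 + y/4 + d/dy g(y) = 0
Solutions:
 g(y) = C1 - 5*y^4/8 + y^3/9 - y^2/8


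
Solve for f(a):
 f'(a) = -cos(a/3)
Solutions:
 f(a) = C1 - 3*sin(a/3)


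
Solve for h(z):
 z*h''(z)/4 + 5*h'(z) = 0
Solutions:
 h(z) = C1 + C2/z^19


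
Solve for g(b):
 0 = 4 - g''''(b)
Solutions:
 g(b) = C1 + C2*b + C3*b^2 + C4*b^3 + b^4/6


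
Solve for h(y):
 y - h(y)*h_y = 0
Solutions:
 h(y) = -sqrt(C1 + y^2)
 h(y) = sqrt(C1 + y^2)


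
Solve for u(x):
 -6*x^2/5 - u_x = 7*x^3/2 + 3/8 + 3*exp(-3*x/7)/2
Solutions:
 u(x) = C1 - 7*x^4/8 - 2*x^3/5 - 3*x/8 + 7*exp(-3*x/7)/2


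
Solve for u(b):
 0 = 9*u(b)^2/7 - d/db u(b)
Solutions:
 u(b) = -7/(C1 + 9*b)


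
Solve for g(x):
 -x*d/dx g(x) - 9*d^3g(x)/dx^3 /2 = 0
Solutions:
 g(x) = C1 + Integral(C2*airyai(-6^(1/3)*x/3) + C3*airybi(-6^(1/3)*x/3), x)


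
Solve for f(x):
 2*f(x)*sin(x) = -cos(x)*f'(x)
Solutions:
 f(x) = C1*cos(x)^2


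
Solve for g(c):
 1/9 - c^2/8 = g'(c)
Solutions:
 g(c) = C1 - c^3/24 + c/9


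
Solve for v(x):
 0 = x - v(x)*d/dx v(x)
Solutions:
 v(x) = -sqrt(C1 + x^2)
 v(x) = sqrt(C1 + x^2)


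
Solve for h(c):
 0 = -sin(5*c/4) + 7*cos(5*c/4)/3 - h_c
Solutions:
 h(c) = C1 + 28*sin(5*c/4)/15 + 4*cos(5*c/4)/5


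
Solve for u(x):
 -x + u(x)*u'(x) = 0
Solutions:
 u(x) = -sqrt(C1 + x^2)
 u(x) = sqrt(C1 + x^2)


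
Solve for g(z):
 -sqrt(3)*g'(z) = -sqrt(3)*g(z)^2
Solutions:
 g(z) = -1/(C1 + z)


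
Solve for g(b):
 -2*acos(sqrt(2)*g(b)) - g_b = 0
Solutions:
 Integral(1/acos(sqrt(2)*_y), (_y, g(b))) = C1 - 2*b


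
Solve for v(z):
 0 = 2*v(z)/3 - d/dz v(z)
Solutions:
 v(z) = C1*exp(2*z/3)


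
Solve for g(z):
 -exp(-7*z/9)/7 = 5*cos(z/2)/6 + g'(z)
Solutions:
 g(z) = C1 - 5*sin(z/2)/3 + 9*exp(-7*z/9)/49


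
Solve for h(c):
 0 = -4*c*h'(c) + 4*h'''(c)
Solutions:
 h(c) = C1 + Integral(C2*airyai(c) + C3*airybi(c), c)


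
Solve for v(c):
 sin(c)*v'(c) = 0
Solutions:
 v(c) = C1


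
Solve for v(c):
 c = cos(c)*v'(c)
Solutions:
 v(c) = C1 + Integral(c/cos(c), c)


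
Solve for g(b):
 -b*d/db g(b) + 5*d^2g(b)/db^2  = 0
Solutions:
 g(b) = C1 + C2*erfi(sqrt(10)*b/10)


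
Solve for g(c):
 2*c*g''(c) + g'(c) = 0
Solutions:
 g(c) = C1 + C2*sqrt(c)


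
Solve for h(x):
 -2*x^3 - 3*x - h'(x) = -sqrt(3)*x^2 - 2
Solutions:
 h(x) = C1 - x^4/2 + sqrt(3)*x^3/3 - 3*x^2/2 + 2*x


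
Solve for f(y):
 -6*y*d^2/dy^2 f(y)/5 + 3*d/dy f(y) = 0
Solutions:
 f(y) = C1 + C2*y^(7/2)


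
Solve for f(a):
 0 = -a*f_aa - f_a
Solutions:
 f(a) = C1 + C2*log(a)


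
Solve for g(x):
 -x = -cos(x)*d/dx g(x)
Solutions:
 g(x) = C1 + Integral(x/cos(x), x)


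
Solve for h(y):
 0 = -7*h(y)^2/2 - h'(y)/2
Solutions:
 h(y) = 1/(C1 + 7*y)


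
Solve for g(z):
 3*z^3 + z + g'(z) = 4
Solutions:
 g(z) = C1 - 3*z^4/4 - z^2/2 + 4*z


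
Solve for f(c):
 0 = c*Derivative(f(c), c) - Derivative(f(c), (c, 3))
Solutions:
 f(c) = C1 + Integral(C2*airyai(c) + C3*airybi(c), c)


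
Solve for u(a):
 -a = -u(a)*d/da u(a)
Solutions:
 u(a) = -sqrt(C1 + a^2)
 u(a) = sqrt(C1 + a^2)


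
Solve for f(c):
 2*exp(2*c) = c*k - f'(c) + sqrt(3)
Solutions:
 f(c) = C1 + c^2*k/2 + sqrt(3)*c - exp(2*c)


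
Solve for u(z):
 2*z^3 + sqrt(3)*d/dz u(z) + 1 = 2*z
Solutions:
 u(z) = C1 - sqrt(3)*z^4/6 + sqrt(3)*z^2/3 - sqrt(3)*z/3


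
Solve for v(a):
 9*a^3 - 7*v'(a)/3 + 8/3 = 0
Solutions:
 v(a) = C1 + 27*a^4/28 + 8*a/7


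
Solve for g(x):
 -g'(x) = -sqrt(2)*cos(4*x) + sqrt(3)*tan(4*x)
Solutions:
 g(x) = C1 + sqrt(3)*log(cos(4*x))/4 + sqrt(2)*sin(4*x)/4


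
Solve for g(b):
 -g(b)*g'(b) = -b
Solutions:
 g(b) = -sqrt(C1 + b^2)
 g(b) = sqrt(C1 + b^2)


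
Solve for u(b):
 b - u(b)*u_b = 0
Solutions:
 u(b) = -sqrt(C1 + b^2)
 u(b) = sqrt(C1 + b^2)


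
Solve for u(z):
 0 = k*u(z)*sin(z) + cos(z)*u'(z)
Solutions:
 u(z) = C1*exp(k*log(cos(z)))


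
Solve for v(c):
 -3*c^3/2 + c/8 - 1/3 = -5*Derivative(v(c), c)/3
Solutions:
 v(c) = C1 + 9*c^4/40 - 3*c^2/80 + c/5


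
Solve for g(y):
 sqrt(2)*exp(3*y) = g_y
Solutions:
 g(y) = C1 + sqrt(2)*exp(3*y)/3


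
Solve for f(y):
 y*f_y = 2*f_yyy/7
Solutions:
 f(y) = C1 + Integral(C2*airyai(2^(2/3)*7^(1/3)*y/2) + C3*airybi(2^(2/3)*7^(1/3)*y/2), y)


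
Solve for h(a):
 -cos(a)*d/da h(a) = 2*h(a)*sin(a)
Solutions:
 h(a) = C1*cos(a)^2


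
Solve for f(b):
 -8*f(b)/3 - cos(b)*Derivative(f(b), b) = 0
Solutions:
 f(b) = C1*(sin(b) - 1)^(4/3)/(sin(b) + 1)^(4/3)
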